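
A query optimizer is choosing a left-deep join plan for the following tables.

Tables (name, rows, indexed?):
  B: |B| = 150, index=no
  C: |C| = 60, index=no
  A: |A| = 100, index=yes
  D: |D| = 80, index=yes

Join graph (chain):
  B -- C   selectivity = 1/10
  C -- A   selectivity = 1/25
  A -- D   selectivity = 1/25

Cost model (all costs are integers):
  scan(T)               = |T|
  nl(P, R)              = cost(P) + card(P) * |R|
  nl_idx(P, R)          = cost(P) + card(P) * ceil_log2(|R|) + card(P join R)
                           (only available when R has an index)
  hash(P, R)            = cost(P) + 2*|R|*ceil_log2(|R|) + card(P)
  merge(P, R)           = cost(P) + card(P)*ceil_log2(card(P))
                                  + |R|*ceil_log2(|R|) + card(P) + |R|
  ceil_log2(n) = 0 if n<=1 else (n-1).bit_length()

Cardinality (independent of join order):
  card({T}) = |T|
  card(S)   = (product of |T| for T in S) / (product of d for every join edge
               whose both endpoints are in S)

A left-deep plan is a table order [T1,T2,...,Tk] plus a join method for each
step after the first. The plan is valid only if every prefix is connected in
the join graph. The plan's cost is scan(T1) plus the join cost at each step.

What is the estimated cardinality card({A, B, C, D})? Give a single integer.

11520

Tables in S: A(100), B(150), C(60), D(80)
Edges inside S: B-C(d=10), C-A(d=25), A-D(d=25)
numerator = 100 * 150 * 60 * 80 = 72000000
denominator = 10 * 25 * 25 = 6250
card(S) = 72000000 / 6250 = 11520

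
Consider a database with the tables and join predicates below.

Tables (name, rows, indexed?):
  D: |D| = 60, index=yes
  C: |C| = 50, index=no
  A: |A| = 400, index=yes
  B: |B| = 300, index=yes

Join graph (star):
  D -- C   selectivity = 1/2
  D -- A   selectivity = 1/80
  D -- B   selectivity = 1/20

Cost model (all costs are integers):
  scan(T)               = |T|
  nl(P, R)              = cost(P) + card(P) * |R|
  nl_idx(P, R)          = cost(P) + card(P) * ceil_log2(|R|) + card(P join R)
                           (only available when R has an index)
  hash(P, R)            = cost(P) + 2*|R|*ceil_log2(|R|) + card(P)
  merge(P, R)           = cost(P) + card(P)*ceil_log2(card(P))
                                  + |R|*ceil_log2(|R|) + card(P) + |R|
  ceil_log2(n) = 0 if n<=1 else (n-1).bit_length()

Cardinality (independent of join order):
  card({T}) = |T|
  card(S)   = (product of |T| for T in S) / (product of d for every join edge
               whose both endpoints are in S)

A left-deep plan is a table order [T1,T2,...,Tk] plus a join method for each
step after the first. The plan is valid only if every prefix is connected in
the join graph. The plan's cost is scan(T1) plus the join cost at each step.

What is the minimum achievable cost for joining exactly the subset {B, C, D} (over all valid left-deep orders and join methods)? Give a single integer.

Selinger DP over subsets of {B,C,D}:
  {D}: scan cost=60, card=60
  {C}: scan cost=50, card=50
  {B}: scan cost=300, card=300
  {CD}: card=1500; try (C,hash)→720, (D,hash)→820, (D,merge)→820, (C,merge)→830, (D,nl_idx)→1850, (D,nl)→3050 …(+1); best=720 via (C,hash)
  {BD}: card=900; try (D,hash)→1320, (B,nl_idx)→1500, (D,nl_idx)→3000, (B,merge)→3480, (D,merge)→3720, (B,hash)→5520 …(+2); best=1320 via (D,hash)
  {BCD}: card=22500; try (C,hash)→2820, (B,hash)→7620, (C,merge)→11570, (B,merge)→21720, (B,nl_idx)→36720, (C,nl)→46320 …(+1); best=2820 via (C,hash)

2820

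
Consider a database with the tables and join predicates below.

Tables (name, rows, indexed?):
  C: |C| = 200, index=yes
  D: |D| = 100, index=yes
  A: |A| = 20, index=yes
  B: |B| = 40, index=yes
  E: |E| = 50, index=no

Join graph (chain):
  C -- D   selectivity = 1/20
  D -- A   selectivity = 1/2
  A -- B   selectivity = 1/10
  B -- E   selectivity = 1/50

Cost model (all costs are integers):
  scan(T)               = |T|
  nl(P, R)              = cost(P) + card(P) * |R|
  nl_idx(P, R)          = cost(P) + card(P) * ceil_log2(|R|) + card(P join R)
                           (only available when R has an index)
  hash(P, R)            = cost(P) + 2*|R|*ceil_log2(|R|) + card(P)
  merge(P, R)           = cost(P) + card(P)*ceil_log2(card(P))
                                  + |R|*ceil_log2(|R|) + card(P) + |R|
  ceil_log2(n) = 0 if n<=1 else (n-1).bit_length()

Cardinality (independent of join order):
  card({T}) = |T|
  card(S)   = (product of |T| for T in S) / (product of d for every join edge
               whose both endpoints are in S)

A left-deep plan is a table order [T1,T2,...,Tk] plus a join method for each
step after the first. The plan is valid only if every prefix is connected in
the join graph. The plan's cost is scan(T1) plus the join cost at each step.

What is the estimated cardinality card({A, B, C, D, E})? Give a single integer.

Tables in S: A(20), B(40), C(200), D(100), E(50)
Edges inside S: C-D(d=20), D-A(d=2), A-B(d=10), B-E(d=50)
numerator = 20 * 40 * 200 * 100 * 50 = 800000000
denominator = 20 * 2 * 10 * 50 = 20000
card(S) = 800000000 / 20000 = 40000

40000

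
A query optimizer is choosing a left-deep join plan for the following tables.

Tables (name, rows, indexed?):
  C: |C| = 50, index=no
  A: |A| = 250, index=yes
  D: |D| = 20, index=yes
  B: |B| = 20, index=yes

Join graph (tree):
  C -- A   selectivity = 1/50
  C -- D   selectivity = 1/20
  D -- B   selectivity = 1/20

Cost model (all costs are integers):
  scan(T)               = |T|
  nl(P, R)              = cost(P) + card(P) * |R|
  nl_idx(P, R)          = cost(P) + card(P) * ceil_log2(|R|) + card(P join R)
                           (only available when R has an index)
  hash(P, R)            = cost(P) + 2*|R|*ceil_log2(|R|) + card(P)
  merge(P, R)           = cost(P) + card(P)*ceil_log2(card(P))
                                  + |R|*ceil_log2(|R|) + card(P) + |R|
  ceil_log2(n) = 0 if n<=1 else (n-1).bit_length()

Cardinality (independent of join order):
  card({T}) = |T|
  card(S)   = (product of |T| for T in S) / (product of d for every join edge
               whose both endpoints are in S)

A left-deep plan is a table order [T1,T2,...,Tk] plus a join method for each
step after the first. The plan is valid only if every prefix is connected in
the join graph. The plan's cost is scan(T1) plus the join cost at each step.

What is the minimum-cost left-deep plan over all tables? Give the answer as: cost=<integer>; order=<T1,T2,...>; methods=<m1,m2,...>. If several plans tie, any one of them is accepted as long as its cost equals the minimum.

Selinger DP (subsets sized 1..n):
  {C}: scan cost=50, card=50
  {A}: scan cost=250, card=250
  {D}: scan cost=20, card=20
  {B}: scan cost=20, card=20
  {AC}: card=250; try (A,nl_idx)→700, (C,hash)→1100, (A,merge)→2650, (C,merge)→2850, (A,hash)→4100, (A,nl)→12550 …(+1); best=700 via (A,nl_idx)
  {CD}: card=50; try (D,hash)→300, (D,nl_idx)→350, (C,merge)→490, (D,merge)→520, (C,hash)→640, (C,nl)→1020 …(+1); best=300 via (D,hash)
  {BD}: card=20; try (D,nl_idx)→140, (B,nl_idx)→140, (D,hash)→240, (B,hash)→240, (D,merge)→260, (B,merge)→260 …(+2); best=140 via (D,nl_idx)
  {ACD}: card=250; try (A,nl_idx)→950, (D,hash)→1150, (D,nl_idx)→2200, (A,merge)→2900, (D,merge)→3070, (A,hash)→4350 …(+2); best=950 via (A,nl_idx)
  {BCD}: card=50; try (B,hash)→550, (B,nl_idx)→600, (C,merge)→610, (C,hash)→760, (B,merge)→770, (C,nl)→1140 …(+1); best=550 via (B,hash)
  {ABCD}: card=250; try (A,nl_idx)→1200, (B,hash)→1400, (B,nl_idx)→2450, (A,merge)→3150, (B,merge)→3320, (A,hash)→4600 …(+2); best=1200 via (A,nl_idx)

cost=1200; order=C,D,B,A; methods=hash,hash,nl_idx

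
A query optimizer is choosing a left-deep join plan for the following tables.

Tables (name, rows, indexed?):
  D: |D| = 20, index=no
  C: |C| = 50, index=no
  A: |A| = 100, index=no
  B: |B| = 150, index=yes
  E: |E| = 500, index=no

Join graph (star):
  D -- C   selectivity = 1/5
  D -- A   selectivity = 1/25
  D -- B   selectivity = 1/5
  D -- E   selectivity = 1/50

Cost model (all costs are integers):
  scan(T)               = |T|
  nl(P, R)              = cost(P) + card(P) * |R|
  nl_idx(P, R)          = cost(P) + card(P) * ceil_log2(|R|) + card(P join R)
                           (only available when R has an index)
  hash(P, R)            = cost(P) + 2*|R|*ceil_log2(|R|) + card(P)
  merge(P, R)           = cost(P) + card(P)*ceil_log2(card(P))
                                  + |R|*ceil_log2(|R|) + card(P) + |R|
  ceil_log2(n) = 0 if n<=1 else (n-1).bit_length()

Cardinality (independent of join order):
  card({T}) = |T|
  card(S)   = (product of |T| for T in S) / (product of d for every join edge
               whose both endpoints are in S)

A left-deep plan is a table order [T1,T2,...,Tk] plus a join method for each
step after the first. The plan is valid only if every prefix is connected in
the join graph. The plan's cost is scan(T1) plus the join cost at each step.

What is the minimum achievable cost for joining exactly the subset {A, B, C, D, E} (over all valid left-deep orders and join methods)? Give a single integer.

14600

Selinger DP over subsets of {A,B,C,D,E}:
  {D}: scan cost=20, card=20
  {C}: scan cost=50, card=50
  {A}: scan cost=100, card=100
  {B}: scan cost=150, card=150
  {E}: scan cost=500, card=500
  {CD}: card=200; try (D,hash)→300, (C,merge)→490, (D,merge)→520, (C,hash)→640, (C,nl)→1020, (D,nl)→1050; best=300 via (D,hash)
  {AD}: card=80; try (D,hash)→400, (A,merge)→940, (D,merge)→1020, (A,hash)→1440, (A,nl)→2020, (D,nl)→2100; best=400 via (D,hash)
  {BD}: card=600; try (D,hash)→500, (B,nl_idx)→780, (B,merge)→1490, (D,merge)→1620, (B,hash)→2440, (B,nl)→3020 …(+1); best=500 via (D,hash)
  {DE}: card=200; try (D,hash)→1200, (E,merge)→5140, (D,merge)→5620, (E,hash)→9040, (E,nl)→10020, (D,nl)→10500; best=1200 via (D,hash)
  {ACD}: card=800; try (C,hash)→1080, (C,merge)→1390, (A,hash)→1900, (A,merge)→2900, (C,nl)→4400, (A,nl)→20300; best=1080 via (C,hash)
  {BCD}: card=6000; try (C,hash)→1700, (B,hash)→2900, (B,merge)→3450, (C,merge)→7450, (B,nl_idx)→7900, (B,nl)→30300 …(+1); best=1700 via (C,hash)
  {CDE}: card=2000; try (C,hash)→2000, (C,merge)→3350, (E,merge)→7100, (E,hash)→9500, (C,nl)→11200, (E,nl)→100300; best=2000 via (C,hash)
  {ABD}: card=2400; try (B,merge)→2390, (A,hash)→2500, (B,hash)→2880, (B,nl_idx)→3440, (A,merge)→7900, (B,nl)→12400 …(+1); best=2390 via (B,merge)
  {ADE}: card=800; try (A,hash)→2800, (A,merge)→3800, (E,merge)→6040, (E,hash)→9480, (A,nl)→21200, (E,nl)→40400; best=2800 via (A,hash)
  {BDE}: card=6000; try (B,hash)→3800, (B,merge)→4350, (B,nl_idx)→8800, (E,hash)→10100, (E,merge)→12100, (B,nl)→31200 …(+1); best=3800 via (B,hash)
  {ABCD}: card=24000; try (B,hash)→4280, (C,hash)→5390, (A,hash)→9100, (B,merge)→11230, (B,nl_idx)→31480, (C,merge)→33940 …(+4); best=4280 via (B,hash)
  {ACDE}: card=8000; try (C,hash)→4200, (A,hash)→5400, (E,hash)→10880, (C,merge)→11950, (E,merge)→14880, (A,merge)→26800 …(+3); best=4200 via (C,hash)
  {BCDE}: card=60000; try (B,hash)→6400, (C,hash)→10400, (E,hash)→16700, (B,merge)→27350, (B,nl_idx)→78000, (C,merge)→88150 …(+4); best=6400 via (B,hash)
  {ABDE}: card=24000; try (B,hash)→6000, (A,hash)→11200, (B,merge)→12950, (E,hash)→13790, (B,nl_idx)→33200, (E,merge)→38590 …(+4); best=6000 via (B,hash)
  {ABCDE}: card=240000; try (B,hash)→14600, (C,hash)→30600, (E,hash)→37280, (A,hash)→67800, (B,merge)→117550, (B,nl_idx)→308200 …(+7); best=14600 via (B,hash)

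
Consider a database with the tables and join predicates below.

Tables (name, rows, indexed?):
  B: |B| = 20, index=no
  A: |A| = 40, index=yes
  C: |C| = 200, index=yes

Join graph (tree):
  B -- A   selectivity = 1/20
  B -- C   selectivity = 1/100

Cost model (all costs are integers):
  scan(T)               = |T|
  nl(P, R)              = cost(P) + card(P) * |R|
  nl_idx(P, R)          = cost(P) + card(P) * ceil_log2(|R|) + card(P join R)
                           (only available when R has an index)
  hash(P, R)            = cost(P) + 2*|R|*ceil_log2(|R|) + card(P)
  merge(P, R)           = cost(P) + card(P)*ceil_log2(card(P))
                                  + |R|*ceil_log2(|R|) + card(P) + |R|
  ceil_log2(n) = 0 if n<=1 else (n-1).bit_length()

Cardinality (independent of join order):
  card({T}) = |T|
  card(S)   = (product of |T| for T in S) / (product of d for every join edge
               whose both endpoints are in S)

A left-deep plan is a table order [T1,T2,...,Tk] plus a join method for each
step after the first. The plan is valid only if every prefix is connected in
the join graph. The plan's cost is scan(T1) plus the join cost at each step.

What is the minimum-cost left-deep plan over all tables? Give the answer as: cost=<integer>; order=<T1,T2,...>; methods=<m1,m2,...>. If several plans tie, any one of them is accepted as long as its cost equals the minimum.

Selinger DP (subsets sized 1..n):
  {B}: scan cost=20, card=20
  {A}: scan cost=40, card=40
  {C}: scan cost=200, card=200
  {AB}: card=40; try (A,nl_idx)→180, (B,hash)→280, (A,merge)→420, (B,merge)→440, (A,hash)→520, (A,nl)→820 …(+1); best=180 via (A,nl_idx)
  {BC}: card=40; try (C,nl_idx)→220, (B,hash)→600, (C,merge)→1940, (B,merge)→2120, (C,hash)→3240, (C,nl)→4020 …(+1); best=220 via (C,nl_idx)
  {ABC}: card=80; try (A,nl_idx)→540, (C,nl_idx)→580, (A,hash)→740, (A,merge)→780, (A,nl)→1820, (C,merge)→2260 …(+2); best=540 via (A,nl_idx)

cost=540; order=B,C,A; methods=nl_idx,nl_idx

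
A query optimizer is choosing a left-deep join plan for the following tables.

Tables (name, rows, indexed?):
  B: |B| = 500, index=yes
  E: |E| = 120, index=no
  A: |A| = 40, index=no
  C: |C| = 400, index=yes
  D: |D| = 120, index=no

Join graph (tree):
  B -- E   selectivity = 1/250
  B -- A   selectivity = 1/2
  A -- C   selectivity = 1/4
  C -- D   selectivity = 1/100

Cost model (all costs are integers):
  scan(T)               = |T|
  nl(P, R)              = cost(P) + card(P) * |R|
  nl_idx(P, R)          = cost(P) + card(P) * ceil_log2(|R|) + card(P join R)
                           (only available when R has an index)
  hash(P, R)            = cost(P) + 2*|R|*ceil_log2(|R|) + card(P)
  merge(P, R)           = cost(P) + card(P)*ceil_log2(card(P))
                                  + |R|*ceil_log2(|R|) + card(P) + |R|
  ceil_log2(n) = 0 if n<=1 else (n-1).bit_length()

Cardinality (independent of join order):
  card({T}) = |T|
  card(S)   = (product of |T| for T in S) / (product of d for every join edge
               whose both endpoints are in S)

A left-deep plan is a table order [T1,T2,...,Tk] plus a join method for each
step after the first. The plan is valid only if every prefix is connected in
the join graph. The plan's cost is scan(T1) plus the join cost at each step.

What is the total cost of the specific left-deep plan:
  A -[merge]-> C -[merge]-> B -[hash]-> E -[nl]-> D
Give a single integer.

step 1: scan A: cost=40, card=40
step 2: join C via merge
    card(P join C) = 40*400/(4) = 4000
    cost = 40 + 40*6 + 400*9 + 40 + 400 = 4320
step 3: join B via merge
    card(P join B) = 4000*500/(2) = 1000000
    cost = 4320 + 4000*12 + 500*9 + 4000 + 500 = 61320
step 4: join E via hash
    card(P join E) = 1000000*120/(250) = 480000
    cost = 61320 + 2*120*7 + 1000000 = 1063000
step 5: join D via nl
    card(P join D) = 480000*120/(100) = 576000
    cost = 1063000 + 480000*120 = 58663000

58663000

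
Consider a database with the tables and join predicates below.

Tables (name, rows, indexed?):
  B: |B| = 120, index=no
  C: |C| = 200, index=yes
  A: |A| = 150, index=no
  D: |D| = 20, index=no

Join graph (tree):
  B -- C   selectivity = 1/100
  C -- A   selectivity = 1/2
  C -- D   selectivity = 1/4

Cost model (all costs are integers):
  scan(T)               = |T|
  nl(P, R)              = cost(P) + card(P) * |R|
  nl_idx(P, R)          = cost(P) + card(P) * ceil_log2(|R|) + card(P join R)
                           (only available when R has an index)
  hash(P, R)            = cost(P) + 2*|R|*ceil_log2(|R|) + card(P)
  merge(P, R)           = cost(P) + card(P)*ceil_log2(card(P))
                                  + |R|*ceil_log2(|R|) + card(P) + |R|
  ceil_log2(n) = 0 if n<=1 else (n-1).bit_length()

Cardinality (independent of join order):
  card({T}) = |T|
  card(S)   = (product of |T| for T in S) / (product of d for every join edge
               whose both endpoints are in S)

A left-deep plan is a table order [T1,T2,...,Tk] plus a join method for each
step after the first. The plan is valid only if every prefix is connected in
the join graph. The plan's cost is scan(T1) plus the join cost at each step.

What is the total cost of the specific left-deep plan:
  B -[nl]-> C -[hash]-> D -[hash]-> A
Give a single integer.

step 1: scan B: cost=120, card=120
step 2: join C via nl
    card(P join C) = 120*200/(100) = 240
    cost = 120 + 120*200 = 24120
step 3: join D via hash
    card(P join D) = 240*20/(4) = 1200
    cost = 24120 + 2*20*5 + 240 = 24560
step 4: join A via hash
    card(P join A) = 1200*150/(2) = 90000
    cost = 24560 + 2*150*8 + 1200 = 28160

28160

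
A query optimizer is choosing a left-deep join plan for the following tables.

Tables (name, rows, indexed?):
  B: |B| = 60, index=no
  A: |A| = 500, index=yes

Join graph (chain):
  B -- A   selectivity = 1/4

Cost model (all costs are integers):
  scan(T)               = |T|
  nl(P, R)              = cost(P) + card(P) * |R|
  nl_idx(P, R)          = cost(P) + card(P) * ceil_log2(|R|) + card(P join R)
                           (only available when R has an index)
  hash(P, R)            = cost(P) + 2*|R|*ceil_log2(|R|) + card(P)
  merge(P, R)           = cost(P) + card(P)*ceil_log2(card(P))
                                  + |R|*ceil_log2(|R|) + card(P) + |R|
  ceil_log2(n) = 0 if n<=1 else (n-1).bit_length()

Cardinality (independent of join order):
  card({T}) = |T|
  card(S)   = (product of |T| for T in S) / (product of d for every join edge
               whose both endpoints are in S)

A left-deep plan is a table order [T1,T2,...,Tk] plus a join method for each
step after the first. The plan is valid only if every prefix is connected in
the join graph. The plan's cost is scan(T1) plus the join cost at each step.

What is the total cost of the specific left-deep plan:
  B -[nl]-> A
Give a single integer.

step 1: scan B: cost=60, card=60
step 2: join A via nl
    card(P join A) = 60*500/(4) = 7500
    cost = 60 + 60*500 = 30060

30060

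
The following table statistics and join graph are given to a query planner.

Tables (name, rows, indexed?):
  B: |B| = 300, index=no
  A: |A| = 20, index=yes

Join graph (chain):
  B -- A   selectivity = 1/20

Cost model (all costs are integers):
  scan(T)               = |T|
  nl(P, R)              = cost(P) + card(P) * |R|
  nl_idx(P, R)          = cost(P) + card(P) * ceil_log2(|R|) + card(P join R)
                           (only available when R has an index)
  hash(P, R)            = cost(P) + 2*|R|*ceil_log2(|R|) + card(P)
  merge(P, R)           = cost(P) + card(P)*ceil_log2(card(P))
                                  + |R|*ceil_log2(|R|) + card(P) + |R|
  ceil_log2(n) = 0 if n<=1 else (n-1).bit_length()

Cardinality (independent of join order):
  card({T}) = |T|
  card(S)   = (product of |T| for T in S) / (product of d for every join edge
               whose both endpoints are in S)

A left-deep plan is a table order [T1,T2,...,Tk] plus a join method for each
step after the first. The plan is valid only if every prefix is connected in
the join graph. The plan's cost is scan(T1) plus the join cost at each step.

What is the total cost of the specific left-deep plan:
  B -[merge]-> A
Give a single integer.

3420

step 1: scan B: cost=300, card=300
step 2: join A via merge
    card(P join A) = 300*20/(20) = 300
    cost = 300 + 300*9 + 20*5 + 300 + 20 = 3420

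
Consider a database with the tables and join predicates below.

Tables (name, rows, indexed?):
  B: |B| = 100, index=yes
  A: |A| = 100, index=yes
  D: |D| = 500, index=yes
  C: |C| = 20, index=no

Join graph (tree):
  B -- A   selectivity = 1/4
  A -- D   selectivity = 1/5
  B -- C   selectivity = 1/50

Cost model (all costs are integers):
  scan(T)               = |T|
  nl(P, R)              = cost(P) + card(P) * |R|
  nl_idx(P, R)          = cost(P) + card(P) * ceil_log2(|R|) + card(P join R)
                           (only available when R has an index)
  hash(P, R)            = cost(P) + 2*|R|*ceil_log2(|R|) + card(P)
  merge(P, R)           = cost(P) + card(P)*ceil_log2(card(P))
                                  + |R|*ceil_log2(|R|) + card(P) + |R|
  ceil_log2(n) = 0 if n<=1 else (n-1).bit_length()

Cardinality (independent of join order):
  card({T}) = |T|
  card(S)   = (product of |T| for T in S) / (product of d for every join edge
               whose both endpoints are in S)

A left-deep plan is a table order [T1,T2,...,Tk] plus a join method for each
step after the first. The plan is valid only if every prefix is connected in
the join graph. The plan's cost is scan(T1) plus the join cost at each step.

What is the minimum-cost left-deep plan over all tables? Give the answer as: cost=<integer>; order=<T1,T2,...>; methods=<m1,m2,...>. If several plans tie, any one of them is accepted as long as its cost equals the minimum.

Selinger DP (subsets sized 1..n):
  {B}: scan cost=100, card=100
  {A}: scan cost=100, card=100
  {D}: scan cost=500, card=500
  {C}: scan cost=20, card=20
  {AB}: card=2500; try (B,hash)→1600, (A,hash)→1600, (B,merge)→1700, (A,merge)→1700, (B,nl_idx)→3300, (A,nl_idx)→3300 …(+2); best=1600 via (B,hash)
  {BC}: card=40; try (B,nl_idx)→200, (C,hash)→400, (B,merge)→940, (C,merge)→1020, (B,hash)→1440, (B,nl)→2020 …(+1); best=200 via (B,nl_idx)
  {AD}: card=10000; try (A,hash)→2400, (D,merge)→5900, (A,merge)→6300, (D,hash)→9200, (D,nl_idx)→11000, (A,nl_idx)→14000 …(+2); best=2400 via (A,hash)
  {ABD}: card=250000; try (D,hash)→13100, (B,hash)→13800, (D,merge)→39100, (B,merge)→153200, (D,nl_idx)→274100, (B,nl_idx)→322400 …(+2); best=13100 via (D,hash)
  {ABC}: card=1000; try (A,merge)→1280, (A,nl_idx)→1480, (A,hash)→1640, (A,nl)→4200, (C,hash)→4300, (C,merge)→34220 …(+1); best=1280 via (A,merge)
  {ABCD}: card=100000; try (D,hash)→11280, (D,merge)→17280, (D,nl_idx)→110280, (C,hash)→263300, (D,nl)→501280, (C,merge)→4763220 …(+1); best=11280 via (D,hash)

cost=11280; order=C,B,A,D; methods=nl_idx,merge,hash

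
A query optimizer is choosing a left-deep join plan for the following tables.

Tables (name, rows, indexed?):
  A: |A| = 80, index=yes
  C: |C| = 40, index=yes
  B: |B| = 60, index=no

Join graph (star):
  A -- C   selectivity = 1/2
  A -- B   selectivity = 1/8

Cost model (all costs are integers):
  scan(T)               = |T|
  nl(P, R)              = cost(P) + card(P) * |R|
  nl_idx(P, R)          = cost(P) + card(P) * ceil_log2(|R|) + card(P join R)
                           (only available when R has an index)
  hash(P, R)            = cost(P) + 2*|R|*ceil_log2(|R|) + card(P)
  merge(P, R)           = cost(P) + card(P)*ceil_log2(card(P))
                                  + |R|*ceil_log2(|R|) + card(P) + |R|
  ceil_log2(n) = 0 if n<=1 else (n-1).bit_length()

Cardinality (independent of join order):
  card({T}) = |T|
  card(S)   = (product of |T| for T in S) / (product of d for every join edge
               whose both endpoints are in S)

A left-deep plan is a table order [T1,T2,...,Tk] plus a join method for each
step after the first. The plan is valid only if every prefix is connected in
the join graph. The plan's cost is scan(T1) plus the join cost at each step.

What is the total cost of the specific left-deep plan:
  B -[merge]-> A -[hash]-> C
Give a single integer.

2200

step 1: scan B: cost=60, card=60
step 2: join A via merge
    card(P join A) = 60*80/(8) = 600
    cost = 60 + 60*6 + 80*7 + 60 + 80 = 1120
step 3: join C via hash
    card(P join C) = 600*40/(2) = 12000
    cost = 1120 + 2*40*6 + 600 = 2200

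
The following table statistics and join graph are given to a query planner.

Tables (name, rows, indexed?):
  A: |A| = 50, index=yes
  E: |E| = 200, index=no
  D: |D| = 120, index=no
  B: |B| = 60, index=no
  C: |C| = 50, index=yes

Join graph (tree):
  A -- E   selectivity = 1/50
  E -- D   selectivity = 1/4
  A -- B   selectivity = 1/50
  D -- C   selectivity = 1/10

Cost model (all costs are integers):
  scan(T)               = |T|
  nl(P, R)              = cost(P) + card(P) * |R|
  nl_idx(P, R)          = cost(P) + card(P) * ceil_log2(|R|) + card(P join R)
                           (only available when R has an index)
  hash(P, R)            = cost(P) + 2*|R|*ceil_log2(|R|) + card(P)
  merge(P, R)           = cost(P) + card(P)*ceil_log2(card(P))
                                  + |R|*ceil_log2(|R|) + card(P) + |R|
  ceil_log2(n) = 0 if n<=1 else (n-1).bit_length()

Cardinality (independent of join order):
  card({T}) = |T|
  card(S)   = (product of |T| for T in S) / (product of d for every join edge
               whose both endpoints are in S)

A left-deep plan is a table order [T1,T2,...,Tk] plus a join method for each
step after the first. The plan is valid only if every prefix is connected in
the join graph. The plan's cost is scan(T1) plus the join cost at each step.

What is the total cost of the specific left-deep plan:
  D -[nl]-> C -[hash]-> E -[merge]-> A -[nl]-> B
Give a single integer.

step 1: scan D: cost=120, card=120
step 2: join C via nl
    card(P join C) = 120*50/(10) = 600
    cost = 120 + 120*50 = 6120
step 3: join E via hash
    card(P join E) = 600*200/(4) = 30000
    cost = 6120 + 2*200*8 + 600 = 9920
step 4: join A via merge
    card(P join A) = 30000*50/(50) = 30000
    cost = 9920 + 30000*15 + 50*6 + 30000 + 50 = 490270
step 5: join B via nl
    card(P join B) = 30000*60/(50) = 36000
    cost = 490270 + 30000*60 = 2290270

2290270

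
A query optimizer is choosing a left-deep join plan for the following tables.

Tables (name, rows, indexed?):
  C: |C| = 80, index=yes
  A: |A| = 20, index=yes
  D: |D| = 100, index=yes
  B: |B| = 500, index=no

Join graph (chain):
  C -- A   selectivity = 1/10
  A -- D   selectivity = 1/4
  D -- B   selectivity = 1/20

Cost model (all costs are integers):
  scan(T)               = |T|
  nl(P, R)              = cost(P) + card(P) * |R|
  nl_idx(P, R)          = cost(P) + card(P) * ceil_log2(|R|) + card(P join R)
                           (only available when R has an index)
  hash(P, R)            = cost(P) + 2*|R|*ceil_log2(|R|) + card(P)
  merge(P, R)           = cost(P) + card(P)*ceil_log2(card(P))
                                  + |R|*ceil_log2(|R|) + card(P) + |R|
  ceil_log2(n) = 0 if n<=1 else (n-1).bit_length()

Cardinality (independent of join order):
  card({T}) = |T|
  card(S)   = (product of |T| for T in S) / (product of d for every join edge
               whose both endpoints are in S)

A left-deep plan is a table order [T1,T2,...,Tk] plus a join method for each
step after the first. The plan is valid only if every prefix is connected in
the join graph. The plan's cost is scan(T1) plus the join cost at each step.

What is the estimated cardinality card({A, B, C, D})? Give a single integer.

100000

Tables in S: A(20), B(500), C(80), D(100)
Edges inside S: C-A(d=10), A-D(d=4), D-B(d=20)
numerator = 20 * 500 * 80 * 100 = 80000000
denominator = 10 * 4 * 20 = 800
card(S) = 80000000 / 800 = 100000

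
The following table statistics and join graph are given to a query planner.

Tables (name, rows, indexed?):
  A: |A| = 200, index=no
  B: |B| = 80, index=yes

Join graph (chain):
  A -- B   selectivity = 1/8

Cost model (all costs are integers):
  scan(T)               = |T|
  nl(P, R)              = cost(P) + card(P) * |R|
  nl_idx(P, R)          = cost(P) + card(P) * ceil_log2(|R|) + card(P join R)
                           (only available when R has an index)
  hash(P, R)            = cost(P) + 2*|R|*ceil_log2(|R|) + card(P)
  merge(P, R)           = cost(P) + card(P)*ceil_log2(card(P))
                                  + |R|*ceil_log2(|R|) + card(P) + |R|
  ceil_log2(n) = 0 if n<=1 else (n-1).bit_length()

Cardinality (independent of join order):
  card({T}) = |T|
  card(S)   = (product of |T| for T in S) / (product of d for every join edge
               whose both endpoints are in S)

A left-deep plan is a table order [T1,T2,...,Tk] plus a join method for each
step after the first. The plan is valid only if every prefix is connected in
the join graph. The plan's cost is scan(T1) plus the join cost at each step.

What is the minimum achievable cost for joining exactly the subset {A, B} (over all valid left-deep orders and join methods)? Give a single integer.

1520

Selinger DP over subsets of {A,B}:
  {A}: scan cost=200, card=200
  {B}: scan cost=80, card=80
  {AB}: card=2000; try (B,hash)→1520, (A,merge)→2520, (B,merge)→2640, (A,hash)→3360, (B,nl_idx)→3600, (A,nl)→16080 …(+1); best=1520 via (B,hash)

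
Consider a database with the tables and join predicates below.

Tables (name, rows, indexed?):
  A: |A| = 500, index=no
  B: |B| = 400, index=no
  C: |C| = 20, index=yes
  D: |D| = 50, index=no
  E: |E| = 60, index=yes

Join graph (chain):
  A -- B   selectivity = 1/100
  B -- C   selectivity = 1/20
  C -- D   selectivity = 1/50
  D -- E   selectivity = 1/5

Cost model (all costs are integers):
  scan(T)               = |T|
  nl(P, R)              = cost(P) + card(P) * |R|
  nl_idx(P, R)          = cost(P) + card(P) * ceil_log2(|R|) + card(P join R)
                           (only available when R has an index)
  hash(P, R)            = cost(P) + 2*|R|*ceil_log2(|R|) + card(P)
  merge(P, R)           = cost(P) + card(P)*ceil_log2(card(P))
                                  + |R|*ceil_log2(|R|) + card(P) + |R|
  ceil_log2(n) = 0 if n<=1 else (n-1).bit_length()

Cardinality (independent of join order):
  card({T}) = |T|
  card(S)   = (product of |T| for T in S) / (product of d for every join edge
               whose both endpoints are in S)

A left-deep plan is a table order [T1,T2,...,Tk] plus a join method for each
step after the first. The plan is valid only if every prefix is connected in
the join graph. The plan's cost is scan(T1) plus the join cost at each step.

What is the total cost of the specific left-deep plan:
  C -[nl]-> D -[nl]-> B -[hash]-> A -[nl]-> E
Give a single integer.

step 1: scan C: cost=20, card=20
step 2: join D via nl
    card(P join D) = 20*50/(50) = 20
    cost = 20 + 20*50 = 1020
step 3: join B via nl
    card(P join B) = 20*400/(20) = 400
    cost = 1020 + 20*400 = 9020
step 4: join A via hash
    card(P join A) = 400*500/(100) = 2000
    cost = 9020 + 2*500*9 + 400 = 18420
step 5: join E via nl
    card(P join E) = 2000*60/(5) = 24000
    cost = 18420 + 2000*60 = 138420

138420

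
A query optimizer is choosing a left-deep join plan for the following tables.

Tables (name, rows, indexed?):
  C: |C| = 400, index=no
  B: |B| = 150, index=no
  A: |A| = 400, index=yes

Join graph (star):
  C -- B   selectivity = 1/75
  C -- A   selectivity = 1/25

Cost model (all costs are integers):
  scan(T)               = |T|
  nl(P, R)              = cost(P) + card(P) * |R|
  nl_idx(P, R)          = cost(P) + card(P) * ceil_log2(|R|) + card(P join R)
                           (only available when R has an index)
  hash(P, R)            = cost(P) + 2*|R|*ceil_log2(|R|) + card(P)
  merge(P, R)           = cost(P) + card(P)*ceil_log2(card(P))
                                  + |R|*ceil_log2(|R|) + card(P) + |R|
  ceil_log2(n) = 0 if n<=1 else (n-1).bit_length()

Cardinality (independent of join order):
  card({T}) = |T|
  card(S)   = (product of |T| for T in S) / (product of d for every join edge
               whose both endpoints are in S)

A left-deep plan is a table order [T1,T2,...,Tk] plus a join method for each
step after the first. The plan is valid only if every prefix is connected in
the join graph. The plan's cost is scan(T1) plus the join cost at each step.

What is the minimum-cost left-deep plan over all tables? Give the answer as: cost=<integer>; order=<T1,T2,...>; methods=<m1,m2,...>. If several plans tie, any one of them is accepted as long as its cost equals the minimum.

cost=11200; order=C,B,A; methods=hash,hash

Selinger DP (subsets sized 1..n):
  {C}: scan cost=400, card=400
  {B}: scan cost=150, card=150
  {A}: scan cost=400, card=400
  {BC}: card=800; try (B,hash)→3200, (C,merge)→5500, (B,merge)→5750, (C,hash)→7500, (C,nl)→60150, (B,nl)→60400; best=3200 via (B,hash)
  {AC}: card=6400; try (C,hash)→8000, (A,hash)→8000, (C,merge)→8400, (A,merge)→8400, (A,nl_idx)→10400, (C,nl)→160400 …(+1); best=8000 via (C,hash)
  {ABC}: card=12800; try (A,hash)→11200, (A,merge)→16000, (B,hash)→16800, (A,nl_idx)→23200, (B,merge)→98950, (A,nl)→323200 …(+1); best=11200 via (A,hash)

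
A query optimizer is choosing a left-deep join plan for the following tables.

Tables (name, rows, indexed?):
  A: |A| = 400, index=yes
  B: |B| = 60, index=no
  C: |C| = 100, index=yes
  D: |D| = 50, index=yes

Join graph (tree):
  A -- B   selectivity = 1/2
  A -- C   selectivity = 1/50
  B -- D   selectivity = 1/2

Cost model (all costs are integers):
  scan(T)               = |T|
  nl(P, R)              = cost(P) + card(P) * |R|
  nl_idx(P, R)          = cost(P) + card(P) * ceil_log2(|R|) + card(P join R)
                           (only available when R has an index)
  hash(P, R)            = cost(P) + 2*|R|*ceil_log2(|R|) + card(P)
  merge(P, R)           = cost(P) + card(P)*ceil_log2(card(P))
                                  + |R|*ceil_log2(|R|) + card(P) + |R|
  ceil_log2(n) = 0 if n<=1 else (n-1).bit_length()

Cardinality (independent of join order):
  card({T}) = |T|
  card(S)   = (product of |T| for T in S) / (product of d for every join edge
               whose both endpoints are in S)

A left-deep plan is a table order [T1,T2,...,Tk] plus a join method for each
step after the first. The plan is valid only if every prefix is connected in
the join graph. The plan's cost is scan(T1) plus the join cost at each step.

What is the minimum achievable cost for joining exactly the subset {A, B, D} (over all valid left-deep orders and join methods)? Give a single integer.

Selinger DP over subsets of {A,B,D}:
  {A}: scan cost=400, card=400
  {B}: scan cost=60, card=60
  {D}: scan cost=50, card=50
  {AB}: card=12000; try (B,hash)→1520, (A,merge)→4480, (B,merge)→4820, (A,hash)→7320, (A,nl_idx)→12600, (A,nl)→24060 …(+1); best=1520 via (B,hash)
  {BD}: card=1500; try (D,hash)→720, (B,hash)→820, (B,merge)→820, (D,merge)→830, (D,nl_idx)→1920, (B,nl)→3050 …(+1); best=720 via (D,hash)
  {ABD}: card=300000; try (A,hash)→9420, (D,hash)→14120, (A,merge)→22720, (D,merge)→181870, (A,nl_idx)→314220, (D,nl_idx)→373520 …(+2); best=9420 via (A,hash)

9420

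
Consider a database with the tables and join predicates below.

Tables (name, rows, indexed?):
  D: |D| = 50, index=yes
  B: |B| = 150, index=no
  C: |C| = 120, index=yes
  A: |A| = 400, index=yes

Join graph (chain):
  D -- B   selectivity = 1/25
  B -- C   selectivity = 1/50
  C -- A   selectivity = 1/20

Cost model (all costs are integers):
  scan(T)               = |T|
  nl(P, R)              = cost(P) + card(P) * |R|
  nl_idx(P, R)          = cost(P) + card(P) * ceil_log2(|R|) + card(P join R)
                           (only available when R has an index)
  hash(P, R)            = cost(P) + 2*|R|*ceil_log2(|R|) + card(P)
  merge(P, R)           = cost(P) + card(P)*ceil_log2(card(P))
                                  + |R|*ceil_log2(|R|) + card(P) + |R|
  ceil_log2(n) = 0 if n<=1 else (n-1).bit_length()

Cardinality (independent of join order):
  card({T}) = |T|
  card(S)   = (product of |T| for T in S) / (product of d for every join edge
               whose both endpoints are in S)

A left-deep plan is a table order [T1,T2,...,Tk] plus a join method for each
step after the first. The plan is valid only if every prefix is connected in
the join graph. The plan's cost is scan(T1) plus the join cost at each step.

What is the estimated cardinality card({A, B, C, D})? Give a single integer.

14400

Tables in S: A(400), B(150), C(120), D(50)
Edges inside S: D-B(d=25), B-C(d=50), C-A(d=20)
numerator = 400 * 150 * 120 * 50 = 360000000
denominator = 25 * 50 * 20 = 25000
card(S) = 360000000 / 25000 = 14400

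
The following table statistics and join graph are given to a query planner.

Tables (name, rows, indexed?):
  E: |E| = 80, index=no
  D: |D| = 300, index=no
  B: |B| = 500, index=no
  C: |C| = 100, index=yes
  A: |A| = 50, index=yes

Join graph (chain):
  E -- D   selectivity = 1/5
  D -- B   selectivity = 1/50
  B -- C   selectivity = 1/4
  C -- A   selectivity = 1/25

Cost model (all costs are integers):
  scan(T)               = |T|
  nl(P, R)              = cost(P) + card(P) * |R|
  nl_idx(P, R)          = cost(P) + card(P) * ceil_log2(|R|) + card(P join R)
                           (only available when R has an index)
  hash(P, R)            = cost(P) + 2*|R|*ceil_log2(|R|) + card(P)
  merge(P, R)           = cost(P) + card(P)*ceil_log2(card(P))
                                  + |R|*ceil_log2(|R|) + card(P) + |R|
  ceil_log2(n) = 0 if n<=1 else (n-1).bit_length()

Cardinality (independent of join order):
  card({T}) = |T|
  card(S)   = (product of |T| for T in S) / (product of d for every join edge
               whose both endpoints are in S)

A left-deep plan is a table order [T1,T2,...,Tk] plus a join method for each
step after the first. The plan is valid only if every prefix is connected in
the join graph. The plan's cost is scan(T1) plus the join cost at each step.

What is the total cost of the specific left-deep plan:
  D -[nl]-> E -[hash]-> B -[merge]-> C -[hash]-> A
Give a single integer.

step 1: scan D: cost=300, card=300
step 2: join E via nl
    card(P join E) = 300*80/(5) = 4800
    cost = 300 + 300*80 = 24300
step 3: join B via hash
    card(P join B) = 4800*500/(50) = 48000
    cost = 24300 + 2*500*9 + 4800 = 38100
step 4: join C via merge
    card(P join C) = 48000*100/(4) = 1200000
    cost = 38100 + 48000*16 + 100*7 + 48000 + 100 = 854900
step 5: join A via hash
    card(P join A) = 1200000*50/(25) = 2400000
    cost = 854900 + 2*50*6 + 1200000 = 2055500

2055500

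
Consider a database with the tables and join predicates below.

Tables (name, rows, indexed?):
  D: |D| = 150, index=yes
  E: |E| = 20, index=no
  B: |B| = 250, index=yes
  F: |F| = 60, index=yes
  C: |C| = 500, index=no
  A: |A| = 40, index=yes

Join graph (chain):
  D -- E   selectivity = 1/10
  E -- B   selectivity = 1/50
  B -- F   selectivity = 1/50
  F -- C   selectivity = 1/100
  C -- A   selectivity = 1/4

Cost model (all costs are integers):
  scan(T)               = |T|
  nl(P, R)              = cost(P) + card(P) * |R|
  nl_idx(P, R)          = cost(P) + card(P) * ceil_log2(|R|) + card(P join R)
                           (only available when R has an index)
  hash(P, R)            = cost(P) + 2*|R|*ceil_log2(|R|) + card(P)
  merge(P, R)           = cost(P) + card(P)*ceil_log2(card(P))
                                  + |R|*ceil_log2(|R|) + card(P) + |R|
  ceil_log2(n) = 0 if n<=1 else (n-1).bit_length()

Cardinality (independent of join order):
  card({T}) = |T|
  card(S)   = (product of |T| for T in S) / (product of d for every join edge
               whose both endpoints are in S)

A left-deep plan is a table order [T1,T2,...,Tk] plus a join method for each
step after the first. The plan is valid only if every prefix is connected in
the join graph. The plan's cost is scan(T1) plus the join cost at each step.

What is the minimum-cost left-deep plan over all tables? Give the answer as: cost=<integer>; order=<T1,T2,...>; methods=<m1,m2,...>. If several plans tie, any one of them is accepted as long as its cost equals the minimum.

cost=16440; order=E,B,F,C,A,D; methods=nl_idx,nl_idx,merge,hash,hash

Selinger DP (subsets sized 1..n):
  {D}: scan cost=150, card=150
  {E}: scan cost=20, card=20
  {B}: scan cost=250, card=250
  {F}: scan cost=60, card=60
  {C}: scan cost=500, card=500
  {A}: scan cost=40, card=40
  {DE}: card=300; try (D,nl_idx)→480, (E,hash)→500, (D,merge)→1490, (E,merge)→1620, (D,hash)→2440, (D,nl)→3020 …(+1); best=480 via (D,nl_idx)
  {BE}: card=100; try (B,nl_idx)→280, (E,hash)→700, (B,merge)→2390, (E,merge)→2620, (B,hash)→4040, (B,nl)→5020 …(+1); best=280 via (B,nl_idx)
  {BF}: card=300; try (B,nl_idx)→840, (F,hash)→1220, (F,nl_idx)→2050, (B,merge)→2730, (F,merge)→2920, (B,hash)→4120 …(+2); best=840 via (B,nl_idx)
  {CF}: card=300; try (F,hash)→1720, (F,nl_idx)→3800, (C,merge)→5480, (F,merge)→5920, (C,hash)→9120, (C,nl)→30060 …(+1); best=1720 via (F,hash)
  {AC}: card=5000; try (A,hash)→1480, (C,merge)→5320, (A,merge)→5780, (A,nl_idx)→8500, (C,hash)→9080, (C,nl)→20040 …(+1); best=1480 via (A,hash)
  {BDE}: card=1500; try (D,merge)→2430, (D,nl_idx)→2580, (D,hash)→2780, (B,nl_idx)→4380, (B,hash)→4780, (B,merge)→5730 …(+2); best=2430 via (D,merge)
  {BEF}: card=120; try (F,nl_idx)→1000, (F,hash)→1100, (E,hash)→1340, (F,merge)→1500, (E,merge)→3960, (F,nl)→6280 …(+1); best=1000 via (F,nl_idx)
  {BCF}: card=1500; try (B,nl_idx)→5620, (B,hash)→6020, (B,merge)→6970, (C,merge)→8840, (C,hash)→10140, (B,nl)→76720 …(+1); best=5620 via (B,nl_idx)
  {ACF}: card=3000; try (A,hash)→2500, (A,merge)→5000, (A,nl_idx)→6520, (F,hash)→7200, (A,nl)→13720, (F,nl_idx)→34480 …(+2); best=2500 via (A,hash)
  {BDEF}: card=1800; try (D,merge)→3310, (D,hash)→3520, (D,nl_idx)→3760, (F,hash)→4650, (F,nl_idx)→13230, (D,nl)→19000 …(+2); best=3310 via (D,merge)
  {BCEF}: card=600; try (C,merge)→6960, (E,hash)→7320, (C,hash)→10120, (E,merge)→23740, (E,nl)→35620, (C,nl)→61000; best=6960 via (C,merge)
  {ABCF}: card=15000; try (A,hash)→7600, (B,hash)→9500, (A,merge)→23900, (A,nl_idx)→29620, (B,nl_idx)→41500, (B,merge)→43750 …(+2); best=7600 via (A,hash)
  {BCDEF}: card=9000; try (D,hash)→9960, (C,hash)→14110, (D,merge)→14910, (D,nl_idx)→20760, (C,merge)→29910, (D,nl)→96960 …(+1); best=9960 via (D,hash)
  {ABCEF}: card=6000; try (A,hash)→8040, (A,merge)→13840, (A,nl_idx)→16560, (E,hash)→22800, (A,nl)→30960, (E,merge)→232720 …(+1); best=8040 via (A,hash)
  {ABCDEF}: card=90000; try (D,hash)→16440, (A,hash)→19440, (D,merge)→93390, (A,merge)→145240, (D,nl_idx)→146040, (A,nl_idx)→153960 …(+2); best=16440 via (D,hash)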